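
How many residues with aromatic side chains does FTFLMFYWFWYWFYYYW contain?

14

The aromatic amino acids are Phe (F, benzyl), Trp (W, indole), and Tyr (Y, phenol).
Matching residues: F1, F3, F6, Y7, W8, F9, W10, Y11, W12, F13, Y14, Y15, Y16, W17.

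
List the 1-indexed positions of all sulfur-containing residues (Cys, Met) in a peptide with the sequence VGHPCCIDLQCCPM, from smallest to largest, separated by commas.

5, 6, 11, 12, 14

Matching residues: C5, C6, C11, C12, M14.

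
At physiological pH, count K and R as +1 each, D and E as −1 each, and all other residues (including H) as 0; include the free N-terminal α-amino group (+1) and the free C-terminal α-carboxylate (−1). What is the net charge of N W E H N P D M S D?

Positive (K, R): none → +0.
Negative (D, E): E3, D7, D10 → −3.
The N-terminus (+1) and C-terminus (−1) cancel.
Net charge = (+0) + (−3) = −3.

-3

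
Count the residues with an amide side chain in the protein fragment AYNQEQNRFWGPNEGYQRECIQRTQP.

8

Asparagine (N) and glutamine (Q) have uncharged amide side chains.
Matching residues: N3, Q4, Q6, N7, N13, Q17, Q22, Q25.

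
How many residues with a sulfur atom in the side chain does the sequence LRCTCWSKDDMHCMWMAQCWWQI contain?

7

The sulfur-bearing residues are cysteine (–SH) and methionine (–S–CH₃).
Matching residues: C3, C5, M11, C13, M14, M16, C19.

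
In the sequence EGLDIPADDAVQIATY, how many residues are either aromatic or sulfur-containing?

1

Aromatic: F, W, Y. Sulfur-containing: C, M.
Aromatic residues here: Y16 (1).
Sulfur-containing residues here: none (0).
The two groups share no amino acid, so total = 1 + 0 = 1.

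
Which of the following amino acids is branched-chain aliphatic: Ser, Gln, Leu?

Valine (V), leucine (L), and isoleucine (I) are the branched-chain amino acids.
Of the listed options, only Leu belongs to this group.

Leu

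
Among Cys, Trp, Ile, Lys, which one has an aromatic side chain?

Trp

Phenylalanine (F), tryptophan (W), and tyrosine (Y) have aromatic ring side chains.
Of the listed options, only Trp belongs to this group.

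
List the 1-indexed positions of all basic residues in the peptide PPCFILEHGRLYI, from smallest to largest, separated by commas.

K, R, and H are the three residues with basic side chains (ε-amine, guanidinium, and imidazole respectively).
Matching residues: H8, R10.

8, 10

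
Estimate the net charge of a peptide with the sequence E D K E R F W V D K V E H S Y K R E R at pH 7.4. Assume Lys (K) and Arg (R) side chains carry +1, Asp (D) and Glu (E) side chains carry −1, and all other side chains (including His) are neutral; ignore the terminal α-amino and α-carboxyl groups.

0

Positive (K, R): K3, R5, K10, K16, R17, R19 → +6.
Negative (D, E): E1, D2, E4, D9, E12, E18 → −6.
Net charge = (+6) + (−6) = 0.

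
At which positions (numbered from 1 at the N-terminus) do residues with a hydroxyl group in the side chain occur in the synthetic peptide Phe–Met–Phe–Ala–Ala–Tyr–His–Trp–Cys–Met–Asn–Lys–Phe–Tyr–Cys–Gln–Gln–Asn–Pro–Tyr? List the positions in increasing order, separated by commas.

6, 14, 20

Serine (S), threonine (T), and tyrosine (Y) each carry a hydroxyl group on the side chain.
Matching residues: Tyr6, Tyr14, Tyr20.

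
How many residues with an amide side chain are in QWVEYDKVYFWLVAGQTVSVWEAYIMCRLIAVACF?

2

Asparagine (N) and glutamine (Q) have uncharged amide side chains.
Matching residues: Q1, Q16.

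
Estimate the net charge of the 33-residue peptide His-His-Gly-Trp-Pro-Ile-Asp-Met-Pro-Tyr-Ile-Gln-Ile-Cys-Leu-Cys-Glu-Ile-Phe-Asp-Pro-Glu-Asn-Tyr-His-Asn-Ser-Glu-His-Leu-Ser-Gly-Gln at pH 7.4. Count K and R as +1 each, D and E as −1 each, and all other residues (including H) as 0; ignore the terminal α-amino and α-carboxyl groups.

-5

Positive (K, R): none → +0.
Negative (D, E): Asp7, Glu17, Asp20, Glu22, Glu28 → −5.
Net charge = (+0) + (−5) = −5.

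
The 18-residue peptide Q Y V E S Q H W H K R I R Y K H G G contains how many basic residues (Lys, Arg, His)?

7

Matching residues: H7, H9, K10, R11, R13, K15, H16.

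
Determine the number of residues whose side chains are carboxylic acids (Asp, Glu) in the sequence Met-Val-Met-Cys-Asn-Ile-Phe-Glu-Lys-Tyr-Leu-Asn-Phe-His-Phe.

1

Matching residues: Glu8.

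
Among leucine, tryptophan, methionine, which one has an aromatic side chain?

Phenylalanine (F), tryptophan (W), and tyrosine (Y) have aromatic ring side chains.
Of the listed options, only tryptophan belongs to this group.

tryptophan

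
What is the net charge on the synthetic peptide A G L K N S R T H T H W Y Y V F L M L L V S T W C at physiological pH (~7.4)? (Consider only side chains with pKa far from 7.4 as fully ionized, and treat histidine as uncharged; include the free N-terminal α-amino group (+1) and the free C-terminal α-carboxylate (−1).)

The side chains ionized at physiological pH are Lys/Arg (+1) and Asp/Glu (−1); with His treated as neutral, nothing else contributes.
Positive (K, R): K4, R7 → +2.
Negative (D, E): none → −0.
The N-terminus (+1) and C-terminus (−1) cancel.
Net charge = (+2) + (−0) = +2.

+2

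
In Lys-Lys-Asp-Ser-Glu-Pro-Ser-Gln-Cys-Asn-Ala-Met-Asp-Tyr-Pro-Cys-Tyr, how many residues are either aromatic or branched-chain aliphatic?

2

Aromatic: F, W, Y. Branched-chain aliphatic: I, L, V.
Aromatic residues here: Tyr14, Tyr17 (2).
Branched-chain aliphatic residues here: none (0).
The two groups share no amino acid, so total = 2 + 0 = 2.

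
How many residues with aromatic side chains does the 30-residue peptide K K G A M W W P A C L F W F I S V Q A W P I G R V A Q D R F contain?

7

F, W, and Y each carry an aromatic ring on the side chain.
Matching residues: W6, W7, F12, W13, F14, W20, F30.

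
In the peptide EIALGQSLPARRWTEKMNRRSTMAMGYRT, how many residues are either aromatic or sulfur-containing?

Aromatic: F, W, Y. Sulfur-containing: C, M.
Aromatic residues here: W13, Y27 (2).
Sulfur-containing residues here: M17, M23, M25 (3).
The two groups share no amino acid, so total = 2 + 3 = 5.

5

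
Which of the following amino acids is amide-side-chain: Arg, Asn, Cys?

The amide-side-chain residues are Asn (N) and Gln (Q).
Of the listed options, only Asn belongs to this group.

Asn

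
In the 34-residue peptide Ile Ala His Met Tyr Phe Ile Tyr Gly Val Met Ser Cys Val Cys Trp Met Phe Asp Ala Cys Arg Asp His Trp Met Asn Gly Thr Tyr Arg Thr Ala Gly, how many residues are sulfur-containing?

Cysteine (C, thiol) and methionine (M, thioether) are the two sulfur-containing amino acids.
Matching residues: Met4, Met11, Cys13, Cys15, Met17, Cys21, Met26.

7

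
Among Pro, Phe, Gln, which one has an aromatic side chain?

Phe

Phenylalanine (F), tryptophan (W), and tyrosine (Y) have aromatic ring side chains.
Of the listed options, only Phe belongs to this group.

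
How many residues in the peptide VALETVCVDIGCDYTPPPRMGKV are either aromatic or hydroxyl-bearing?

3

Aromatic: F, W, Y. Hydroxyl-bearing: S, T, Y.
Aromatic residues here: Y14 (1).
Hydroxyl-bearing residues here: T5, Y14, T15 (3).
Y is in both groups, so the 1 Y residue must not be double-counted.
Total = 1 + 3 − 1 = 3.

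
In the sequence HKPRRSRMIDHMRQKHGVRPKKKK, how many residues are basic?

14

The basic amino acids are Lys (K), Arg (R), and His (H).
Matching residues: H1, K2, R4, R5, R7, H11, R13, K15, H16, R19, K21, K22, K23, K24.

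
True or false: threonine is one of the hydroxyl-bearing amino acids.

S, T, and Y are the three residues with a side-chain hydroxyl.
Threonine is in this group.

True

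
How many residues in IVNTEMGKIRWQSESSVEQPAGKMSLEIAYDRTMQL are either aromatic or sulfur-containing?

5

Aromatic: F, W, Y. Sulfur-containing: C, M.
Aromatic residues here: W11, Y30 (2).
Sulfur-containing residues here: M6, M24, M34 (3).
The two groups share no amino acid, so total = 2 + 3 = 5.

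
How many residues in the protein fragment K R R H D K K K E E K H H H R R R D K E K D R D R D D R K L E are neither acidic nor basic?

Acidic: D, E. Basic: K, R, H. All other residues are neither.
Matching residues: L30.

1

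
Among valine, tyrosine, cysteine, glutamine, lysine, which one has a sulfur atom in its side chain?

Cysteine (C, thiol) and methionine (M, thioether) are the two sulfur-containing amino acids.
Of the listed options, only cysteine belongs to this group.

cysteine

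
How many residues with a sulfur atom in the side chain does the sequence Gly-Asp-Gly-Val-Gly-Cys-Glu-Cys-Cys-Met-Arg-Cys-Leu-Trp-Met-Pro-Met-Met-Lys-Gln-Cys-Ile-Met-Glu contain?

The sulfur-bearing residues are cysteine (–SH) and methionine (–S–CH₃).
Matching residues: Cys6, Cys8, Cys9, Met10, Cys12, Met15, Met17, Met18, Cys21, Met23.

10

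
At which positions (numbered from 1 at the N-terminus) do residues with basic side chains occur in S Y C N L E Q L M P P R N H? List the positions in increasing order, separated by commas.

Lysine (K), arginine (R), and histidine (H) have basic, nitrogen-containing side chains.
Matching residues: R12, H14.

12, 14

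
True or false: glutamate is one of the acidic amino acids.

Aspartate (D) and glutamate (E) have carboxylic-acid side chains and are the acidic amino acids.
Glutamate is in this group.

True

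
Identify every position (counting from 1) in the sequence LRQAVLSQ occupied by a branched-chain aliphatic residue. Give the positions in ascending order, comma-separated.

The BCAAs are Val, Leu, and Ile — aliphatic side chains with a branch point.
Matching residues: L1, V5, L6.

1, 5, 6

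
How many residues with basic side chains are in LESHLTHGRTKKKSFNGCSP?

6

Lysine (K), arginine (R), and histidine (H) have basic, nitrogen-containing side chains.
Matching residues: H4, H7, R9, K11, K12, K13.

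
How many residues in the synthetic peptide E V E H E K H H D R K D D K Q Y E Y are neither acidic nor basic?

4

Acidic: D, E. Basic: K, R, H. All other residues are neither.
Matching residues: V2, Q15, Y16, Y18.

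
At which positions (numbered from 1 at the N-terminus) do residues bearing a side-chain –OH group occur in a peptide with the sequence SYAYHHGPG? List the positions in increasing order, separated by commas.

1, 2, 4

The –OH-bearing residues are Ser, Thr (aliphatic alcohols), and Tyr (phenol).
Matching residues: S1, Y2, Y4.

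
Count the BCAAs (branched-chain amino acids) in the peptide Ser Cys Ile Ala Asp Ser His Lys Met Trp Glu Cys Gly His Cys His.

1

Valine (V), leucine (L), and isoleucine (I) are the branched-chain amino acids.
Matching residues: Ile3.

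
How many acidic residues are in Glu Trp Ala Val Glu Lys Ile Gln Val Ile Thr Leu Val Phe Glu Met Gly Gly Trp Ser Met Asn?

Aspartate (D) and glutamate (E) have carboxylic-acid side chains and are the acidic amino acids.
Matching residues: Glu1, Glu5, Glu15.

3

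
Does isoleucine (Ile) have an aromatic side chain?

No

Phenylalanine (F), tryptophan (W), and tyrosine (Y) have aromatic ring side chains.
Isoleucine is not in this group.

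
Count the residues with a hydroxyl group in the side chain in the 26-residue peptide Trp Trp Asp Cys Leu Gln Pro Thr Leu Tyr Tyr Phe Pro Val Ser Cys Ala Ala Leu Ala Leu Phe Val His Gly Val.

The –OH-bearing residues are Ser, Thr (aliphatic alcohols), and Tyr (phenol).
Matching residues: Thr8, Tyr10, Tyr11, Ser15.

4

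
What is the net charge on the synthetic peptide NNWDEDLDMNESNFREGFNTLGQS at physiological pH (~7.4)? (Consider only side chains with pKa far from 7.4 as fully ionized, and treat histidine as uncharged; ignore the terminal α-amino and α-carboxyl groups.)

The side chains ionized at physiological pH are Lys/Arg (+1) and Asp/Glu (−1); with His treated as neutral, nothing else contributes.
Positive (K, R): R15 → +1.
Negative (D, E): D4, E5, D6, D8, E11, E16 → −6.
Net charge = (+1) + (−6) = −5.

-5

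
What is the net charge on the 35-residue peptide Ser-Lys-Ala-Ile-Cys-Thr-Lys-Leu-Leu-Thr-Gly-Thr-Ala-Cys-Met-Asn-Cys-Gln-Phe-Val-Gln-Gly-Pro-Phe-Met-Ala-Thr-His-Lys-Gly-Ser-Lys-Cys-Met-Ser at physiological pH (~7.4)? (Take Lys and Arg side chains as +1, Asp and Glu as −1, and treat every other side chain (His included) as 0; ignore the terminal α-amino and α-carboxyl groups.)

+4

Positive (K, R): Lys2, Lys7, Lys29, Lys32 → +4.
Negative (D, E): none → −0.
Net charge = (+4) + (−0) = +4.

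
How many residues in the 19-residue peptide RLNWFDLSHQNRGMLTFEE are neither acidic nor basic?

13

Acidic: D, E. Basic: K, R, H. All other residues are neither.
Matching residues: L2, N3, W4, F5, L7, S8, Q10, N11, G13, M14, L15, T16, F17.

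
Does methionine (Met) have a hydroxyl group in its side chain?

S, T, and Y are the three residues with a side-chain hydroxyl.
Methionine is not in this group.

No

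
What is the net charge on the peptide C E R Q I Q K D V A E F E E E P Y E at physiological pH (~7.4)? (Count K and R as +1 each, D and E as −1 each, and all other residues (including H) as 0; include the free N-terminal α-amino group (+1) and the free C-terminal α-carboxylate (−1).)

-5

Positive (K, R): R3, K7 → +2.
Negative (D, E): E2, D8, E11, E13, E14, E15, E18 → −7.
The N-terminus (+1) and C-terminus (−1) cancel.
Net charge = (+2) + (−7) = −5.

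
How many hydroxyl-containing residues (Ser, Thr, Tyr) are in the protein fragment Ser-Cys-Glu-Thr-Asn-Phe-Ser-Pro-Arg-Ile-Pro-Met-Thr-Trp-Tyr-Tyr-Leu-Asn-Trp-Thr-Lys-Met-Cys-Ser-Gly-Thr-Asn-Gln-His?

Matching residues: Ser1, Thr4, Ser7, Thr13, Tyr15, Tyr16, Thr20, Ser24, Thr26.

9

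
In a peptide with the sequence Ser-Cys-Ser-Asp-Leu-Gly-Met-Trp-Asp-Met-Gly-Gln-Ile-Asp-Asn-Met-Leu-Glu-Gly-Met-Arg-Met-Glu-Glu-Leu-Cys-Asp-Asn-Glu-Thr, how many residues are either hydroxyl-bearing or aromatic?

Hydroxyl-bearing: S, T, Y. Aromatic: F, W, Y.
Hydroxyl-bearing residues here: Ser1, Ser3, Thr30 (3).
Aromatic residues here: Trp8 (1).
(Y belongs to both groups, but none appear in this sequence.) Total = 3 + 1 = 4.

4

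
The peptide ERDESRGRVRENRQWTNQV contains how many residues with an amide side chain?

The amide-side-chain residues are Asn (N) and Gln (Q).
Matching residues: N12, Q14, N17, Q18.

4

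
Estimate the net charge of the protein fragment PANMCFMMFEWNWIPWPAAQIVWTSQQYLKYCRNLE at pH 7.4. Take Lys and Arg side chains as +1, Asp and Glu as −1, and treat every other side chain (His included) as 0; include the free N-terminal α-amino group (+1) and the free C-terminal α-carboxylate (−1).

Positive (K, R): K30, R33 → +2.
Negative (D, E): E10, E36 → −2.
The N-terminus (+1) and C-terminus (−1) cancel.
Net charge = (+2) + (−2) = 0.

0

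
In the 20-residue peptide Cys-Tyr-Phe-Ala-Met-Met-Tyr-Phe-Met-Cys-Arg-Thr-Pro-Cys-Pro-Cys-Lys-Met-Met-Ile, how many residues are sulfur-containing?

9

The sulfur-bearing residues are cysteine (–SH) and methionine (–S–CH₃).
Matching residues: Cys1, Met5, Met6, Met9, Cys10, Cys14, Cys16, Met18, Met19.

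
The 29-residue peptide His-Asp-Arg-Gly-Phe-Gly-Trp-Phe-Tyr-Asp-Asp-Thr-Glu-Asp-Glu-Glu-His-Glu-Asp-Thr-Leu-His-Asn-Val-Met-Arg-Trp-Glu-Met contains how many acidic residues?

10

Only D (aspartate) and E (glutamate) carry a side-chain carboxylic acid.
Matching residues: Asp2, Asp10, Asp11, Glu13, Asp14, Glu15, Glu16, Glu18, Asp19, Glu28.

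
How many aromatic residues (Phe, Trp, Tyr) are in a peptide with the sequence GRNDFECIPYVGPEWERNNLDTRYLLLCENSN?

Matching residues: F5, Y10, W15, Y24.

4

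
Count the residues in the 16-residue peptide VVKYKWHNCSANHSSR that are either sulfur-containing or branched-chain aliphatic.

3

Sulfur-containing: C, M. Branched-chain aliphatic: I, L, V.
Sulfur-containing residues here: C9 (1).
Branched-chain aliphatic residues here: V1, V2 (2).
The two groups share no amino acid, so total = 1 + 2 = 3.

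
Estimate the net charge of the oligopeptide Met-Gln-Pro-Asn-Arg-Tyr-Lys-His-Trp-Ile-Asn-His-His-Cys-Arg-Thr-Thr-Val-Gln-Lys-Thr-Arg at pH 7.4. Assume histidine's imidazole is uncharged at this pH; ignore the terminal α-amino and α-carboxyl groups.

The side chains ionized at physiological pH are Lys/Arg (+1) and Asp/Glu (−1); with His treated as neutral, nothing else contributes.
Positive (K, R): Arg5, Lys7, Arg15, Lys20, Arg22 → +5.
Negative (D, E): none → −0.
Net charge = (+5) + (−0) = +5.

+5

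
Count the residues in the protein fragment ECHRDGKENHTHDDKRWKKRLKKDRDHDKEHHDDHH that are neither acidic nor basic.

Acidic: D, E. Basic: K, R, H. All other residues are neither.
Matching residues: C2, G6, N9, T11, W17, L21.

6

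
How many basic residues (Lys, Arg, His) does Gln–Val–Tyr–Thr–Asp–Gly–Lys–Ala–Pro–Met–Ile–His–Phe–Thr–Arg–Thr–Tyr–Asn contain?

3

Matching residues: Lys7, His12, Arg15.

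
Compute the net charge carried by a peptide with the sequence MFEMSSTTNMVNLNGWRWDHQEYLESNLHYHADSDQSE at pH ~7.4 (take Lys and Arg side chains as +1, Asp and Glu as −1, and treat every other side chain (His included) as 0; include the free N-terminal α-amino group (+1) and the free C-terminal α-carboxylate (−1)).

Positive (K, R): R17 → +1.
Negative (D, E): E3, D19, E22, E25, D33, D35, E38 → −7.
The N-terminus (+1) and C-terminus (−1) cancel.
Net charge = (+1) + (−7) = −6.

-6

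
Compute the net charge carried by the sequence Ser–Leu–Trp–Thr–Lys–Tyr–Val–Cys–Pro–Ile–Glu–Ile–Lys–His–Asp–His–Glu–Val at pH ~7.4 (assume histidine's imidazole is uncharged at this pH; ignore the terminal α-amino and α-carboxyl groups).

At pH ~7.4 the Lys and Arg side chains are protonated (+1), the Asp and Glu side chains are deprotonated (−1), and with His taken as neutral all other side chains carry no charge.
Positive (K, R): Lys5, Lys13 → +2.
Negative (D, E): Glu11, Asp15, Glu17 → −3.
Net charge = (+2) + (−3) = −1.

-1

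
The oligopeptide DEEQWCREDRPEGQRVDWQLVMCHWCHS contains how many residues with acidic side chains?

Only D (aspartate) and E (glutamate) carry a side-chain carboxylic acid.
Matching residues: D1, E2, E3, E8, D9, E12, D17.

7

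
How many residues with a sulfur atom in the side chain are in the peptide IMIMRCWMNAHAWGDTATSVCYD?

The sulfur-bearing residues are cysteine (–SH) and methionine (–S–CH₃).
Matching residues: M2, M4, C6, M8, C21.

5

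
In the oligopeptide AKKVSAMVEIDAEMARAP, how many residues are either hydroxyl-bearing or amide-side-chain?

Hydroxyl-bearing: S, T, Y. Amide-side-chain: N, Q.
Hydroxyl-bearing residues here: S5 (1).
Amide-side-chain residues here: none (0).
The two groups share no amino acid, so total = 1 + 0 = 1.

1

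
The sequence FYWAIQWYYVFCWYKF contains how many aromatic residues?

Phenylalanine (F), tryptophan (W), and tyrosine (Y) have aromatic ring side chains.
Matching residues: F1, Y2, W3, W7, Y8, Y9, F11, W13, Y14, F16.

10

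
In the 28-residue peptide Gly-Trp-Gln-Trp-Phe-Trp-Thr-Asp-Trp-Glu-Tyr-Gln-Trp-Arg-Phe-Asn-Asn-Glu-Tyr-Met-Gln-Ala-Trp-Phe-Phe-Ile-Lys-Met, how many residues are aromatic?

12

Phenylalanine (F), tryptophan (W), and tyrosine (Y) have aromatic ring side chains.
Matching residues: Trp2, Trp4, Phe5, Trp6, Trp9, Tyr11, Trp13, Phe15, Tyr19, Trp23, Phe24, Phe25.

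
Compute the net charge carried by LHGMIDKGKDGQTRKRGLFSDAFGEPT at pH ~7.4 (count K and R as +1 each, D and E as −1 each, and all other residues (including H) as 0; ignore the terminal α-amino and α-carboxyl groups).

+1

Positive (K, R): K7, K9, R14, K15, R16 → +5.
Negative (D, E): D6, D10, D21, E25 → −4.
Net charge = (+5) + (−4) = +1.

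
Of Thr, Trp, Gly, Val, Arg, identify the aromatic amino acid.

Trp

The aromatic amino acids are Phe (F, benzyl), Trp (W, indole), and Tyr (Y, phenol).
Of the listed options, only Trp belongs to this group.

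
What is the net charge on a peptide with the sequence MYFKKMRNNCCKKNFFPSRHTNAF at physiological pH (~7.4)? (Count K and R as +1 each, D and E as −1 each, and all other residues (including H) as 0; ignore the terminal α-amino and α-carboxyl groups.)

+6

Positive (K, R): K4, K5, R7, K12, K13, R19 → +6.
Negative (D, E): none → −0.
Net charge = (+6) + (−0) = +6.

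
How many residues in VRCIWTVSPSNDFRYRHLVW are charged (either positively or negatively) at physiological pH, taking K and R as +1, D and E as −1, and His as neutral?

4

Charged side chains at pH ~7.4: K, R (positive); D, E (negative).
Matching residues: R2, D12, R14, R16.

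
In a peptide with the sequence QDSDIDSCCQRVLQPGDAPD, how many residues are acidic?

Only D (aspartate) and E (glutamate) carry a side-chain carboxylic acid.
Matching residues: D2, D4, D6, D17, D20.

5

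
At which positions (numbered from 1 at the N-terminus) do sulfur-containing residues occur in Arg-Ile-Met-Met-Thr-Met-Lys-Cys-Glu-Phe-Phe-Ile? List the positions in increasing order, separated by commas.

3, 4, 6, 8

Cysteine (C, thiol) and methionine (M, thioether) are the two sulfur-containing amino acids.
Matching residues: Met3, Met4, Met6, Cys8.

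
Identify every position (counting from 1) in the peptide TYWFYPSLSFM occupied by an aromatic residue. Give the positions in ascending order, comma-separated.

Phenylalanine (F), tryptophan (W), and tyrosine (Y) have aromatic ring side chains.
Matching residues: Y2, W3, F4, Y5, F10.

2, 3, 4, 5, 10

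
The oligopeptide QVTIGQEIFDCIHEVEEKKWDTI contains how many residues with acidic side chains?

6

Aspartate (D) and glutamate (E) have carboxylic-acid side chains and are the acidic amino acids.
Matching residues: E7, D10, E14, E16, E17, D21.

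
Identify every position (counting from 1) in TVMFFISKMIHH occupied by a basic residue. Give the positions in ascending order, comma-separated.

The basic amino acids are Lys (K), Arg (R), and His (H).
Matching residues: K8, H11, H12.

8, 11, 12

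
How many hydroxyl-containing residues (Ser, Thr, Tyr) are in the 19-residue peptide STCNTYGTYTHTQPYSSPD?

Matching residues: S1, T2, T5, Y6, T8, Y9, T10, T12, Y15, S16, S17.

11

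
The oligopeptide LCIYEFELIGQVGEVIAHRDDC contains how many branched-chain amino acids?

Valine (V), leucine (L), and isoleucine (I) are the branched-chain amino acids.
Matching residues: L1, I3, L8, I9, V12, V15, I16.

7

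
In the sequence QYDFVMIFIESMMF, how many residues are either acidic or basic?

2

Acidic: D, E. Basic: H, K, R.
Acidic residues here: D3, E10 (2).
Basic residues here: none (0).
The two groups share no amino acid, so total = 2 + 0 = 2.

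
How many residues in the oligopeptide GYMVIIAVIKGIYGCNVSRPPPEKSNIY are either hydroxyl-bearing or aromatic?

5

Hydroxyl-bearing: S, T, Y. Aromatic: F, W, Y.
Hydroxyl-bearing residues here: Y2, Y13, S18, S25, Y28 (5).
Aromatic residues here: Y2, Y13, Y28 (3).
Y is in both groups, so the 3 Y residues must not be double-counted.
Total = 5 + 3 − 3 = 5.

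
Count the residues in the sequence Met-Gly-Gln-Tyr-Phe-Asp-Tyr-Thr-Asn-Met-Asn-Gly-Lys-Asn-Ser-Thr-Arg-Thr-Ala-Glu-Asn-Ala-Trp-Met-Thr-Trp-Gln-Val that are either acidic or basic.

Acidic: D, E. Basic: H, K, R.
Acidic residues here: Asp6, Glu20 (2).
Basic residues here: Lys13, Arg17 (2).
The two groups share no amino acid, so total = 2 + 2 = 4.

4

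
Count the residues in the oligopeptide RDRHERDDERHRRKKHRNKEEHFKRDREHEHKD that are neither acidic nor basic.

2

Acidic: D, E. Basic: K, R, H. All other residues are neither.
Matching residues: N18, F23.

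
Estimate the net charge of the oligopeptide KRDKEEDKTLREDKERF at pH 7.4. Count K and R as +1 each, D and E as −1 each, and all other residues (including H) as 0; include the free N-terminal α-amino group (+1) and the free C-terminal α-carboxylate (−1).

Positive (K, R): K1, R2, K4, K8, R11, K14, R16 → +7.
Negative (D, E): D3, E5, E6, D7, E12, D13, E15 → −7.
The N-terminus (+1) and C-terminus (−1) cancel.
Net charge = (+7) + (−7) = 0.

0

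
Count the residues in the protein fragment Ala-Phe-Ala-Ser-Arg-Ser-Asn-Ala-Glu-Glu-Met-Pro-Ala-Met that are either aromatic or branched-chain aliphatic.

Aromatic: F, W, Y. Branched-chain aliphatic: I, L, V.
Aromatic residues here: Phe2 (1).
Branched-chain aliphatic residues here: none (0).
The two groups share no amino acid, so total = 1 + 0 = 1.

1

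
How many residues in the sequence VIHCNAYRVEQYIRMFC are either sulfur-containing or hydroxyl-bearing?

5

Sulfur-containing: C, M. Hydroxyl-bearing: S, T, Y.
Sulfur-containing residues here: C4, M15, C17 (3).
Hydroxyl-bearing residues here: Y7, Y12 (2).
The two groups share no amino acid, so total = 3 + 2 = 5.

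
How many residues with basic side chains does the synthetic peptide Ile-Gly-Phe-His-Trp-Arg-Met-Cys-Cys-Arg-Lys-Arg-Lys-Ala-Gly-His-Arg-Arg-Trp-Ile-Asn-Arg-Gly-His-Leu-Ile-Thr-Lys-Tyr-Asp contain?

The basic amino acids are Lys (K), Arg (R), and His (H).
Matching residues: His4, Arg6, Arg10, Lys11, Arg12, Lys13, His16, Arg17, Arg18, Arg22, His24, Lys28.

12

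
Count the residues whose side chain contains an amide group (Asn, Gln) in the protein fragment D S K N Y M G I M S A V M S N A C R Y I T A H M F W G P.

2

Matching residues: N4, N15.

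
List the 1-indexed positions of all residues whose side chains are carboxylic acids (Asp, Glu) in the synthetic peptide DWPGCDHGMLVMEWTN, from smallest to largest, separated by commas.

1, 6, 13

Matching residues: D1, D6, E13.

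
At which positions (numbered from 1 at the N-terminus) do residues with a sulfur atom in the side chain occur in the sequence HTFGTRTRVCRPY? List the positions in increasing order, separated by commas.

Cysteine (C, thiol) and methionine (M, thioether) are the two sulfur-containing amino acids.
Matching residues: C10.

10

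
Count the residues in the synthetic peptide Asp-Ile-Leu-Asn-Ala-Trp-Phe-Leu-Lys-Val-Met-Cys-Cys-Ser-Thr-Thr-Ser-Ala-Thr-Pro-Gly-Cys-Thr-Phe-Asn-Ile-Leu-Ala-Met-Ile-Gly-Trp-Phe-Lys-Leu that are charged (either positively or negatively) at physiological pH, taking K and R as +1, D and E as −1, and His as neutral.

3

Charged side chains at pH ~7.4: K, R (positive); D, E (negative).
Matching residues: Asp1, Lys9, Lys34.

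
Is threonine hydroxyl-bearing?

S, T, and Y are the three residues with a side-chain hydroxyl.
Threonine is in this group.

Yes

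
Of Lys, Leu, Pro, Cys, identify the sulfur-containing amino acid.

Cysteine (C, thiol) and methionine (M, thioether) are the two sulfur-containing amino acids.
Of the listed options, only Cys belongs to this group.

Cys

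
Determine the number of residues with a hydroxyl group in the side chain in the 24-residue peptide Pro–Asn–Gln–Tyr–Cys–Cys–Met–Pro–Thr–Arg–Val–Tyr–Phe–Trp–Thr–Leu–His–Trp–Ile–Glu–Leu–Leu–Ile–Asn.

S, T, and Y are the three residues with a side-chain hydroxyl.
Matching residues: Tyr4, Thr9, Tyr12, Thr15.

4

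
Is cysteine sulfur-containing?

Cysteine (C, thiol) and methionine (M, thioether) are the two sulfur-containing amino acids.
Cysteine is in this group.

Yes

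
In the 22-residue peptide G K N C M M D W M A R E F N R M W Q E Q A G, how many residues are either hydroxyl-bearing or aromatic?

3

Hydroxyl-bearing: S, T, Y. Aromatic: F, W, Y.
Hydroxyl-bearing residues here: none (0).
Aromatic residues here: W8, F13, W17 (3).
(Y belongs to both groups, but none appear in this sequence.) Total = 0 + 3 = 3.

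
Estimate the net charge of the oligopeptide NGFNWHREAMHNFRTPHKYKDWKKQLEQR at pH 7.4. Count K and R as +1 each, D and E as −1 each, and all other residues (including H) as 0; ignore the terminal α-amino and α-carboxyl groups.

+4

Positive (K, R): R7, R14, K18, K20, K23, K24, R29 → +7.
Negative (D, E): E8, D21, E27 → −3.
Net charge = (+7) + (−3) = +4.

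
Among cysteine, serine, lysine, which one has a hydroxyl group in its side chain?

The –OH-bearing residues are Ser, Thr (aliphatic alcohols), and Tyr (phenol).
Of the listed options, only serine belongs to this group.

serine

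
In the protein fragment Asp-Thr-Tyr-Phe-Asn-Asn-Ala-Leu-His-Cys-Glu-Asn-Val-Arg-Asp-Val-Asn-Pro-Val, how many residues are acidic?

Aspartate (D) and glutamate (E) have carboxylic-acid side chains and are the acidic amino acids.
Matching residues: Asp1, Glu11, Asp15.

3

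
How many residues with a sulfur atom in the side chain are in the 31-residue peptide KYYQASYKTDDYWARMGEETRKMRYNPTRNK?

2

The sulfur-bearing residues are cysteine (–SH) and methionine (–S–CH₃).
Matching residues: M16, M23.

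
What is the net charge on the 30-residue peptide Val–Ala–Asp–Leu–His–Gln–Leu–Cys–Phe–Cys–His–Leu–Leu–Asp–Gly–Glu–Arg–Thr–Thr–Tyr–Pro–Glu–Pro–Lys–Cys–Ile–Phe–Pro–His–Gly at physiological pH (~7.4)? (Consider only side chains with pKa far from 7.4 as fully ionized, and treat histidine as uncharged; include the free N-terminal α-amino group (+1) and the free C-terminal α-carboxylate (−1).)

-2

Near pH 7.4, K and R contribute +1 each, D and E contribute −1 each, and every other side chain (His included, as stated) is uncharged.
Positive (K, R): Arg17, Lys24 → +2.
Negative (D, E): Asp3, Asp14, Glu16, Glu22 → −4.
The N-terminus (+1) and C-terminus (−1) cancel.
Net charge = (+2) + (−4) = −2.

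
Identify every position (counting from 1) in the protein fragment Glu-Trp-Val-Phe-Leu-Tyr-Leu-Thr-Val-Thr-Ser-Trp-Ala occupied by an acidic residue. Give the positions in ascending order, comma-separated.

Aspartate (D) and glutamate (E) have carboxylic-acid side chains and are the acidic amino acids.
Matching residues: Glu1.

1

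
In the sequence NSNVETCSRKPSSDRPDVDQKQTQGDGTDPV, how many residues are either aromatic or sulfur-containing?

Aromatic: F, W, Y. Sulfur-containing: C, M.
Aromatic residues here: none (0).
Sulfur-containing residues here: C7 (1).
The two groups share no amino acid, so total = 0 + 1 = 1.

1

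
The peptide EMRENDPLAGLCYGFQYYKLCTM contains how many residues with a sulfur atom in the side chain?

The sulfur-bearing residues are cysteine (–SH) and methionine (–S–CH₃).
Matching residues: M2, C12, C21, M23.

4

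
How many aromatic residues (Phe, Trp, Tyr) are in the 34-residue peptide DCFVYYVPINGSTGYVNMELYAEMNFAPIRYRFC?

Matching residues: F3, Y5, Y6, Y15, Y21, F26, Y31, F33.

8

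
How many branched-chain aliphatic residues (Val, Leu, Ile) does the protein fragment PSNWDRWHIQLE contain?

Matching residues: I9, L11.

2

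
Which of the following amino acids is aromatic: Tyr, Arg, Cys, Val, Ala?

Tyr

Phenylalanine (F), tryptophan (W), and tyrosine (Y) have aromatic ring side chains.
Of the listed options, only Tyr belongs to this group.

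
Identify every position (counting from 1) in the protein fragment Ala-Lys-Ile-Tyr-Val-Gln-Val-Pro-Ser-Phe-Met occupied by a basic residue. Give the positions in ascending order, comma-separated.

2

Matching residues: Lys2.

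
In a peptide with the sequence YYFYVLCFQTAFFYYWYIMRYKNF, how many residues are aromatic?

The aromatic amino acids are Phe (F, benzyl), Trp (W, indole), and Tyr (Y, phenol).
Matching residues: Y1, Y2, F3, Y4, F8, F12, F13, Y14, Y15, W16, Y17, Y21, F24.

13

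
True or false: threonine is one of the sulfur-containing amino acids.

False

Cysteine (C, thiol) and methionine (M, thioether) are the two sulfur-containing amino acids.
Threonine is not in this group.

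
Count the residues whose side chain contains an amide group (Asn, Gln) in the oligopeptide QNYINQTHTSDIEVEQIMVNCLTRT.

Matching residues: Q1, N2, N5, Q6, Q16, N20.

6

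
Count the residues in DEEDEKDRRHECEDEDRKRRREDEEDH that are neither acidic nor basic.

1

Acidic: D, E. Basic: K, R, H. All other residues are neither.
Matching residues: C12.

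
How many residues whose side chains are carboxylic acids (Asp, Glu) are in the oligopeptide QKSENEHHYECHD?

Matching residues: E4, E6, E10, D13.

4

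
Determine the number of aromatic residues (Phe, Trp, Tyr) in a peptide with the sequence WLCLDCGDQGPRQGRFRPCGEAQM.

Matching residues: W1, F16.

2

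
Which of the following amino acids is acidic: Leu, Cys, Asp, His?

Only D (aspartate) and E (glutamate) carry a side-chain carboxylic acid.
Of the listed options, only Asp belongs to this group.

Asp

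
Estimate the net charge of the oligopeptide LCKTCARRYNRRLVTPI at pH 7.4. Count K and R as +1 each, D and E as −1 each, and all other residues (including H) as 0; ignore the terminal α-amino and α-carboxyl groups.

+5

Positive (K, R): K3, R7, R8, R11, R12 → +5.
Negative (D, E): none → −0.
Net charge = (+5) + (−0) = +5.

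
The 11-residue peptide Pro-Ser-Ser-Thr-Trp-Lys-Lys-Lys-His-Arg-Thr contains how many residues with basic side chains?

5

The basic amino acids are Lys (K), Arg (R), and His (H).
Matching residues: Lys6, Lys7, Lys8, His9, Arg10.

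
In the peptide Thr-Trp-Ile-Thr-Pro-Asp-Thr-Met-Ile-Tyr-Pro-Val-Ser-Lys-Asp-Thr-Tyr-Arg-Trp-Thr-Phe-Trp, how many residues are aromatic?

The aromatic amino acids are Phe (F, benzyl), Trp (W, indole), and Tyr (Y, phenol).
Matching residues: Trp2, Tyr10, Tyr17, Trp19, Phe21, Trp22.

6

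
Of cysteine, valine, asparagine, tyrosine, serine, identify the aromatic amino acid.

F, W, and Y each carry an aromatic ring on the side chain.
Of the listed options, only tyrosine belongs to this group.

tyrosine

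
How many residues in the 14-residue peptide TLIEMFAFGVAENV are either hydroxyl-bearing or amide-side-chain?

2

Hydroxyl-bearing: S, T, Y. Amide-side-chain: N, Q.
Hydroxyl-bearing residues here: T1 (1).
Amide-side-chain residues here: N13 (1).
The two groups share no amino acid, so total = 1 + 1 = 2.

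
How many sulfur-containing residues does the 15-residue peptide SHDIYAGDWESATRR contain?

0

Cysteine (C, thiol) and methionine (M, thioether) are the two sulfur-containing amino acids.
None of the 15 residues belong to this group.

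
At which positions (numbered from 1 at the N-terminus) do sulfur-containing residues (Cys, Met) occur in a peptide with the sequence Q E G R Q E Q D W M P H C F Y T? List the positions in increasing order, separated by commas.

10, 13

Matching residues: M10, C13.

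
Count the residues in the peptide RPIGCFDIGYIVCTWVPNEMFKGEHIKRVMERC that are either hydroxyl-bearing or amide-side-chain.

3

Hydroxyl-bearing: S, T, Y. Amide-side-chain: N, Q.
Hydroxyl-bearing residues here: Y10, T14 (2).
Amide-side-chain residues here: N18 (1).
The two groups share no amino acid, so total = 2 + 1 = 3.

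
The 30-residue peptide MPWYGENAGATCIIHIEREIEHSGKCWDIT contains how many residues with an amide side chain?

The amide-side-chain residues are Asn (N) and Gln (Q).
Matching residues: N7.

1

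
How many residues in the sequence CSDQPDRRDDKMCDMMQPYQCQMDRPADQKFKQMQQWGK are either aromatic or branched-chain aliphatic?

Aromatic: F, W, Y. Branched-chain aliphatic: I, L, V.
Aromatic residues here: Y19, F31, W37 (3).
Branched-chain aliphatic residues here: none (0).
The two groups share no amino acid, so total = 3 + 0 = 3.

3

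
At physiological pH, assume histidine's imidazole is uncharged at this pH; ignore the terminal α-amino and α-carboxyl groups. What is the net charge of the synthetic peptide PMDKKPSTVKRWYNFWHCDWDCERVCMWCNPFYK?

Near pH 7.4, K and R contribute +1 each, D and E contribute −1 each, and every other side chain (His included, as stated) is uncharged.
Positive (K, R): K4, K5, K10, R11, R24, K34 → +6.
Negative (D, E): D3, D19, D21, E23 → −4.
Net charge = (+6) + (−4) = +2.

+2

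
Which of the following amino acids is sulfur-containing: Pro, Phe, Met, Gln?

Met

Only Cys (C) and Met (M) have a sulfur atom in the side chain.
Of the listed options, only Met belongs to this group.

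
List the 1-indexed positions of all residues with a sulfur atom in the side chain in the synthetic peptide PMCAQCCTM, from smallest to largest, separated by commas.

2, 3, 6, 7, 9

Only Cys (C) and Met (M) have a sulfur atom in the side chain.
Matching residues: M2, C3, C6, C7, M9.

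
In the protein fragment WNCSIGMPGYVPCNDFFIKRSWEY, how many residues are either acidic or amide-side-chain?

Acidic: D, E. Amide-side-chain: N, Q.
Acidic residues here: D15, E23 (2).
Amide-side-chain residues here: N2, N14 (2).
The two groups share no amino acid, so total = 2 + 2 = 4.

4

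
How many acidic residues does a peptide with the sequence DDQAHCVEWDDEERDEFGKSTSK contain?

9

Aspartate (D) and glutamate (E) have carboxylic-acid side chains and are the acidic amino acids.
Matching residues: D1, D2, E8, D10, D11, E12, E13, D15, E16.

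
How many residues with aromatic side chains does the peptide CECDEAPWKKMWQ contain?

2

F, W, and Y each carry an aromatic ring on the side chain.
Matching residues: W8, W12.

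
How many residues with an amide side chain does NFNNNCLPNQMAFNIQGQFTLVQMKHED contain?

10

Asparagine (N) and glutamine (Q) have uncharged amide side chains.
Matching residues: N1, N3, N4, N5, N9, Q10, N14, Q16, Q18, Q23.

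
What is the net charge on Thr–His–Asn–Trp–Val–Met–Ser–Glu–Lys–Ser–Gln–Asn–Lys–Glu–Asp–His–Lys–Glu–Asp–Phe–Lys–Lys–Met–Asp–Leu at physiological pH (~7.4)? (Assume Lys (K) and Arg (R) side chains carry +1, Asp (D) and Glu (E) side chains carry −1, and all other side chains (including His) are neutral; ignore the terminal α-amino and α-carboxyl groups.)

-1

Positive (K, R): Lys9, Lys13, Lys17, Lys21, Lys22 → +5.
Negative (D, E): Glu8, Glu14, Asp15, Glu18, Asp19, Asp24 → −6.
Net charge = (+5) + (−6) = −1.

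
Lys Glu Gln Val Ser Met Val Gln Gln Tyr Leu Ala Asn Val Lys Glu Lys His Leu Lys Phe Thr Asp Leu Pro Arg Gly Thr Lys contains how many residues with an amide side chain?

4

Only N (asparagine) and Q (glutamine) carry a side-chain carboxamide.
Matching residues: Gln3, Gln8, Gln9, Asn13.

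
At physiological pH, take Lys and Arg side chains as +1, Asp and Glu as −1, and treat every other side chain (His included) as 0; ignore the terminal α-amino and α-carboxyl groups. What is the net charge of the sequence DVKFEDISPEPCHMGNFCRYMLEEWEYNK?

-4

Positive (K, R): K3, R19, K29 → +3.
Negative (D, E): D1, E5, D6, E10, E23, E24, E26 → −7.
Net charge = (+3) + (−7) = −4.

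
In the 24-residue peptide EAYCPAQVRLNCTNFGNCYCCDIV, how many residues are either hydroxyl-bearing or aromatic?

4

Hydroxyl-bearing: S, T, Y. Aromatic: F, W, Y.
Hydroxyl-bearing residues here: Y3, T13, Y19 (3).
Aromatic residues here: Y3, F15, Y19 (3).
Y is in both groups, so the 2 Y residues must not be double-counted.
Total = 3 + 3 − 2 = 4.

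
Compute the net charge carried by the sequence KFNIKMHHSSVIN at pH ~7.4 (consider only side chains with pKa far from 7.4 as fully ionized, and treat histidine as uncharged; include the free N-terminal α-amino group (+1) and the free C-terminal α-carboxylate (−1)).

+2

Near pH 7.4, K and R contribute +1 each, D and E contribute −1 each, and every other side chain (His included, as stated) is uncharged.
Positive (K, R): K1, K5 → +2.
Negative (D, E): none → −0.
The N-terminus (+1) and C-terminus (−1) cancel.
Net charge = (+2) + (−0) = +2.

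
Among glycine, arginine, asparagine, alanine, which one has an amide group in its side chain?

asparagine

The amide-side-chain residues are Asn (N) and Gln (Q).
Of the listed options, only asparagine belongs to this group.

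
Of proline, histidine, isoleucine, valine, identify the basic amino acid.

Lysine (K), arginine (R), and histidine (H) have basic, nitrogen-containing side chains.
Of the listed options, only histidine belongs to this group.

histidine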